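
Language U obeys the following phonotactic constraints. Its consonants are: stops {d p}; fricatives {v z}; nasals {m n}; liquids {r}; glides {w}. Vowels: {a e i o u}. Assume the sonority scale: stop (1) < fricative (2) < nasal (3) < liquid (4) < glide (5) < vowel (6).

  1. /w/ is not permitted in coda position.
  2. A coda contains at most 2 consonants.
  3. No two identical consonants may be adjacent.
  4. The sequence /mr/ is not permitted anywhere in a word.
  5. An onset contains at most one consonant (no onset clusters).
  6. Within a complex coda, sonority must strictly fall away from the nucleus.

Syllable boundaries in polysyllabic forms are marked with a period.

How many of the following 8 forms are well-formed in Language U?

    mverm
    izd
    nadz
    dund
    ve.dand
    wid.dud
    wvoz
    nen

mverm — violates constraint 5: syllable 1 onset /mv/ has 2 consonants (> 1) → ill-formed
izd — σ1 onset /∅/, coda /zd/ (2→1 falls) ok → well-formed
nadz — violates constraint 6: syllable 1 coda /dz/: /d/ (stop, 1) → /z/ (fricative, 2) does not fall → ill-formed
dund — σ1 onset /d/, coda /nd/ (3→1 falls) ok → well-formed
ve.dand — σ1 onset /v/, coda /∅/ ok; σ2 onset /d/, coda /nd/ (3→1 falls) ok → well-formed
wid.dud — violates constraint 3: adjacent identical consonants /dd/ → ill-formed
wvoz — violates constraint 5: syllable 1 onset /wv/ has 2 consonants (> 1) → ill-formed
nen — σ1 onset /n/, coda /n/ ok → well-formed
Well-formed: izd, dund, ve.dand, nen → 4.

4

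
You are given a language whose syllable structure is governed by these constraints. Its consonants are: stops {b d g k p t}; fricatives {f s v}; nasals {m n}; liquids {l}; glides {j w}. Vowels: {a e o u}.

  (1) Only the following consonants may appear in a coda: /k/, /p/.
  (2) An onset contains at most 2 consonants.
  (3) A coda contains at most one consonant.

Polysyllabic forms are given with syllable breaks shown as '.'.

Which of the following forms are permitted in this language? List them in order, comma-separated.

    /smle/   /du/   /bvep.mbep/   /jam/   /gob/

/du/, /bvep.mbep/

/smle/ — violates constraint 2: syllable 1 onset /sml/ has 3 consonants (> 2) → not permitted
/du/ — σ1 onset /d/, coda /∅/ ok → permitted
/bvep.mbep/ — σ1 onset /bv/ (2C), coda /p/ ok; σ2 onset /mb/ (2C), coda /p/ ok → permitted
/jam/ — violates constraint 1: syllable 1 coda contains /m/, which is not a licensed coda consonant → not permitted
/gob/ — violates constraint 1: syllable 1 coda contains /b/, which is not a licensed coda consonant → not permitted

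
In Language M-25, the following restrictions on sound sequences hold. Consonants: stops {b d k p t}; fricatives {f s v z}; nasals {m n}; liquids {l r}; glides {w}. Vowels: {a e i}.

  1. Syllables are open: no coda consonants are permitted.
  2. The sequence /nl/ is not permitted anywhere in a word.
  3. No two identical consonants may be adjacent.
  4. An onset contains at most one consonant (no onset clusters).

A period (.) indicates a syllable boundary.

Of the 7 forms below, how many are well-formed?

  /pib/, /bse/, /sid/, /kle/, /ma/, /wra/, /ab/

/pib/ — violates constraint 1: syllable 1 coda /b/ has 1 consonant (> 0) → ill-formed
/bse/ — violates constraint 4: syllable 1 onset /bs/ has 2 consonants (> 1) → ill-formed
/sid/ — violates constraint 1: syllable 1 coda /d/ has 1 consonant (> 0) → ill-formed
/kle/ — violates constraint 4: syllable 1 onset /kl/ has 2 consonants (> 1) → ill-formed
/ma/ — σ1 onset /m/, coda /∅/ ok → well-formed
/wra/ — violates constraint 4: syllable 1 onset /wr/ has 2 consonants (> 1) → ill-formed
/ab/ — violates constraint 1: syllable 1 coda /b/ has 1 consonant (> 0) → ill-formed
Well-formed: /ma/ → 1.

1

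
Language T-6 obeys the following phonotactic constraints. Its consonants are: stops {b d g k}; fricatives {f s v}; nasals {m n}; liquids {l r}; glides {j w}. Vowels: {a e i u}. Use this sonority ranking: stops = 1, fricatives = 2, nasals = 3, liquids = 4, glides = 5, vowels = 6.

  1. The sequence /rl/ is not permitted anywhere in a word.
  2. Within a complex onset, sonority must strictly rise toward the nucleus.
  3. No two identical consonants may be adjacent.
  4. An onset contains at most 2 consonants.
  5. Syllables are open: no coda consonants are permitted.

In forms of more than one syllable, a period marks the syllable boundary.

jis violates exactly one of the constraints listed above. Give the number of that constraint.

jis: syllable 1 coda /s/ has 1 consonant (> 0).
This is a violation of constraint 5: "Syllables are open: no coda consonants are permitted."
The remaining constraints (1, 2, 3, 4) are satisfied.

5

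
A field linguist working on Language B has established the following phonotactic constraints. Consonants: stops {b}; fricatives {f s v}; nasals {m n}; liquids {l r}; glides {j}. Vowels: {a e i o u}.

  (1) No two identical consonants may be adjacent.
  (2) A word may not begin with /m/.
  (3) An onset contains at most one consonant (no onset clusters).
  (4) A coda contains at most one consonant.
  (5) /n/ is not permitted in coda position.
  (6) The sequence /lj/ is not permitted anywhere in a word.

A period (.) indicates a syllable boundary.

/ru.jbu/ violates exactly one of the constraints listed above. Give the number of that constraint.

/ru.jbu/: syllable 2 onset /jb/ has 2 consonants (> 1).
This is a violation of constraint 3: "An onset contains at most one consonant (no onset clusters)."
The remaining constraints (1, 2, 4, 5, 6) are satisfied.

3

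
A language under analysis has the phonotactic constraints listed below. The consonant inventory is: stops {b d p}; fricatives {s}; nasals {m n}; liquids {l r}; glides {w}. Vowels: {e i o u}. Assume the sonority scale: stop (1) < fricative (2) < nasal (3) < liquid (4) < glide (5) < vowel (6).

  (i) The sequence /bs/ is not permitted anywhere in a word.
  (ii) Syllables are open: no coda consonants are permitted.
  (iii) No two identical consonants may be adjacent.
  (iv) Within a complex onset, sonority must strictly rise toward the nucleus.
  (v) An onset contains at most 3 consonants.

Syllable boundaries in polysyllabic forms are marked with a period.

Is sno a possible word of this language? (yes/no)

yes

sno — σ1 onset /sn/ (2→3 rises), coda /∅/ ok → licit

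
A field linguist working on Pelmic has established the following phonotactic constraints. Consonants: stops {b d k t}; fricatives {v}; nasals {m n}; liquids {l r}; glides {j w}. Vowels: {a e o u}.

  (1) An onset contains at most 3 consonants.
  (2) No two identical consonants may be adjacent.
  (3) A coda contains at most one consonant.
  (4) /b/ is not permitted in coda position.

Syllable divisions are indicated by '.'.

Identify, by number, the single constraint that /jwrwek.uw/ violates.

/jwrwek.uw/: syllable 1 onset /jwrw/ has 4 consonants (> 3).
This is a violation of constraint 1: "An onset contains at most 3 consonants."
The remaining constraints (2, 3, 4) are satisfied.

1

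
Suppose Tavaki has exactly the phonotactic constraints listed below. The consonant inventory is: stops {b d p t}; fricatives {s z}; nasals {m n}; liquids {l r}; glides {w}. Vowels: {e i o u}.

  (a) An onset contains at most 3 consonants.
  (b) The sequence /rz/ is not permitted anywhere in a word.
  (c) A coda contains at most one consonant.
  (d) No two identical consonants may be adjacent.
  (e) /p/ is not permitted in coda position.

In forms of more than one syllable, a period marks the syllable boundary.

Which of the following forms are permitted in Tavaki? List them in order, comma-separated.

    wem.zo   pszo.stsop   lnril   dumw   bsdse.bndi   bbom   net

wem.zo — σ1 onset /w/, coda /m/ ok; σ2 onset /z/, coda /∅/ ok → permitted
pszo.stsop — violates constraint (e): syllable 2 coda contains /p/ → not permitted
lnril — σ1 onset /lnr/ (3C), coda /l/ ok → permitted
dumw — violates constraint (c): syllable 1 coda /mw/ has 2 consonants (> 1) → not permitted
bsdse.bndi — violates constraint (a): syllable 1 onset /bsds/ has 4 consonants (> 3) → not permitted
bbom — violates constraint (d): adjacent identical consonants /bb/ → not permitted
net — σ1 onset /n/, coda /t/ ok → permitted

wem.zo, lnril, net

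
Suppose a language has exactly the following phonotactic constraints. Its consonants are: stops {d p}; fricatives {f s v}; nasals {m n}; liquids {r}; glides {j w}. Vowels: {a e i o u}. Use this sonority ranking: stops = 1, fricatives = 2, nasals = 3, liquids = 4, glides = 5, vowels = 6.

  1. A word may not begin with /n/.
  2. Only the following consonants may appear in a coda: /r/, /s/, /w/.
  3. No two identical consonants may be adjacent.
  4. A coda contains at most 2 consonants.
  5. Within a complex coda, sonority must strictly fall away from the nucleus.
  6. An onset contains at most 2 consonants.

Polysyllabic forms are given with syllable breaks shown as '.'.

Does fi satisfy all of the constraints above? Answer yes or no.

yes

fi — σ1 onset /f/, coda /∅/ ok → licit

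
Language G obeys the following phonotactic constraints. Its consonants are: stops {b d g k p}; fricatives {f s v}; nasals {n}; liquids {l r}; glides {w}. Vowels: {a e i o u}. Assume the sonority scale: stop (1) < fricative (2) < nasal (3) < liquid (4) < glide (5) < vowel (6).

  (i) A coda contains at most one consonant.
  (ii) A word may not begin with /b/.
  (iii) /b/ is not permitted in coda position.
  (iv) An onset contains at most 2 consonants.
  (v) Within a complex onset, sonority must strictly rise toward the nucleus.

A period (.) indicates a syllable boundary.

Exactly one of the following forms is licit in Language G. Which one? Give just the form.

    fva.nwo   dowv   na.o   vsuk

na.o

fva.nwo — violates constraint (v): syllable 1 onset /fv/: /f/ (fricative, 2) → /v/ (fricative, 2) does not rise → illicit
dowv — violates constraint (i): syllable 1 coda /wv/ has 2 consonants (> 1) → illicit
na.o — σ1 onset /n/, coda /∅/ ok; σ2 onset /∅/, coda /∅/ ok → licit
vsuk — violates constraint (v): syllable 1 onset /vs/: /v/ (fricative, 2) → /s/ (fricative, 2) does not rise → illicit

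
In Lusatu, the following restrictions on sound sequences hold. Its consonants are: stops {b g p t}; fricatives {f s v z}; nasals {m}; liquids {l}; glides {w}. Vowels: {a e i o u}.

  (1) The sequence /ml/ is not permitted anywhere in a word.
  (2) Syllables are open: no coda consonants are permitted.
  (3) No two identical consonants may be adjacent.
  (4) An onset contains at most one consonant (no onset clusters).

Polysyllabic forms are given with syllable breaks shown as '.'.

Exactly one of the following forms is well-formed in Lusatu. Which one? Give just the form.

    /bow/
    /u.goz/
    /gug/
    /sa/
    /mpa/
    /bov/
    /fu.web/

/bow/ — violates constraint 2: syllable 1 coda /w/ has 1 consonant (> 0) → ill-formed
/u.goz/ — violates constraint 2: syllable 2 coda /z/ has 1 consonant (> 0) → ill-formed
/gug/ — violates constraint 2: syllable 1 coda /g/ has 1 consonant (> 0) → ill-formed
/sa/ — σ1 onset /s/, coda /∅/ ok → well-formed
/mpa/ — violates constraint 4: syllable 1 onset /mp/ has 2 consonants (> 1) → ill-formed
/bov/ — violates constraint 2: syllable 1 coda /v/ has 1 consonant (> 0) → ill-formed
/fu.web/ — violates constraint 2: syllable 2 coda /b/ has 1 consonant (> 0) → ill-formed

/sa/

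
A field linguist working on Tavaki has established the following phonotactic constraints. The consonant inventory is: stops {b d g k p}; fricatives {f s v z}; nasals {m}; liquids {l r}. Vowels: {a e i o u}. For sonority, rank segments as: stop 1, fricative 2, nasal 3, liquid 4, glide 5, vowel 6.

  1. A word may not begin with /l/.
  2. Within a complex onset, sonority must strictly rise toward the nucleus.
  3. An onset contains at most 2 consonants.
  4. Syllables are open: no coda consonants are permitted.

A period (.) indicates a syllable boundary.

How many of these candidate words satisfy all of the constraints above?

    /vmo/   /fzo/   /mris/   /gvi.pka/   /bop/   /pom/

/vmo/ — σ1 onset /vm/ (2→3 rises), coda /∅/ ok → phonotactically legal
/fzo/ — violates constraint 2: syllable 1 onset /fz/: /f/ (fricative, 2) → /z/ (fricative, 2) does not rise → phonotactically illegal
/mris/ — violates constraint 4: syllable 1 coda /s/ has 1 consonant (> 0) → phonotactically illegal
/gvi.pka/ — violates constraint 2: syllable 2 onset /pk/: /p/ (stop, 1) → /k/ (stop, 1) does not rise → phonotactically illegal
/bop/ — violates constraint 4: syllable 1 coda /p/ has 1 consonant (> 0) → phonotactically illegal
/pom/ — violates constraint 4: syllable 1 coda /m/ has 1 consonant (> 0) → phonotactically illegal
Phonotactically legal: /vmo/ → 1.

1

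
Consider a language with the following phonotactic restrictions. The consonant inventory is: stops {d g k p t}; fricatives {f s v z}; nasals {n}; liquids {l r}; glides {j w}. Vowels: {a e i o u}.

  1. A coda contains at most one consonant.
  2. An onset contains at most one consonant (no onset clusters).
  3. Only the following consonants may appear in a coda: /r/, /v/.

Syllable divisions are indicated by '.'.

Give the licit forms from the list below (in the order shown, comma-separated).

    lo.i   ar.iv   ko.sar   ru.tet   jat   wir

lo.i — σ1 onset /l/, coda /∅/ ok; σ2 onset /∅/, coda /∅/ ok → licit
ar.iv — σ1 onset /∅/, coda /r/ ok; σ2 onset /∅/, coda /v/ ok → licit
ko.sar — σ1 onset /k/, coda /∅/ ok; σ2 onset /s/, coda /r/ ok → licit
ru.tet — violates constraint 3: syllable 2 coda contains /t/, which is not a licensed coda consonant → illicit
jat — violates constraint 3: syllable 1 coda contains /t/, which is not a licensed coda consonant → illicit
wir — σ1 onset /w/, coda /r/ ok → licit

lo.i, ar.iv, ko.sar, wir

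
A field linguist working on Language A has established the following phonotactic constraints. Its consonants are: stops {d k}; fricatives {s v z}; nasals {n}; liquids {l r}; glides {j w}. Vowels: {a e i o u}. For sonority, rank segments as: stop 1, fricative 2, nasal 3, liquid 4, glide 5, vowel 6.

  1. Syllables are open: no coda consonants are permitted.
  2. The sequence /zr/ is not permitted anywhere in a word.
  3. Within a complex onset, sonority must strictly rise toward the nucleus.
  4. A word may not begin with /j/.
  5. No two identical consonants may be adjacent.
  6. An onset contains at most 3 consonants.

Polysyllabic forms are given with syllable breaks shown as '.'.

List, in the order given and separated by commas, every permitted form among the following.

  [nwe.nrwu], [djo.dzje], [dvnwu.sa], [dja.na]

[nwe.nrwu] — σ1 onset /nw/ (3→5 rises), coda /∅/ ok; σ2 onset /nrw/ (3→4→5 rises), coda /∅/ ok → permitted
[djo.dzje] — σ1 onset /dj/ (1→5 rises), coda /∅/ ok; σ2 onset /dzj/ (1→2→5 rises), coda /∅/ ok → permitted
[dvnwu.sa] — violates constraint 6: syllable 1 onset /dvnw/ has 4 consonants (> 3) → not permitted
[dja.na] — σ1 onset /dj/ (1→5 rises), coda /∅/ ok; σ2 onset /n/, coda /∅/ ok → permitted

[nwe.nrwu], [djo.dzje], [dja.na]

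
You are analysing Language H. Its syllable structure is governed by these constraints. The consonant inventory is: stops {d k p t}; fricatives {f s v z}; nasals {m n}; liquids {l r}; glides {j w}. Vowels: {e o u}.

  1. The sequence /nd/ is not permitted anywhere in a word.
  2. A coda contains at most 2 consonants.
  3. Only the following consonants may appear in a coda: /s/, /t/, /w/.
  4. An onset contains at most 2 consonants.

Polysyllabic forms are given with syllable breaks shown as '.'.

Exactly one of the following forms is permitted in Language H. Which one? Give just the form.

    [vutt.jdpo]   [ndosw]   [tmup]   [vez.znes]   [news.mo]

[vutt.jdpo] — violates constraint 4: syllable 2 onset /jdp/ has 3 consonants (> 2) → not permitted
[ndosw] — violates constraint 1: contains banned sequence /nd/ → not permitted
[tmup] — violates constraint 3: syllable 1 coda contains /p/, which is not a licensed coda consonant → not permitted
[vez.znes] — violates constraint 3: syllable 1 coda contains /z/, which is not a licensed coda consonant → not permitted
[news.mo] — σ1 onset /n/, coda /ws/ (2C) ok; σ2 onset /m/, coda /∅/ ok → permitted

[news.mo]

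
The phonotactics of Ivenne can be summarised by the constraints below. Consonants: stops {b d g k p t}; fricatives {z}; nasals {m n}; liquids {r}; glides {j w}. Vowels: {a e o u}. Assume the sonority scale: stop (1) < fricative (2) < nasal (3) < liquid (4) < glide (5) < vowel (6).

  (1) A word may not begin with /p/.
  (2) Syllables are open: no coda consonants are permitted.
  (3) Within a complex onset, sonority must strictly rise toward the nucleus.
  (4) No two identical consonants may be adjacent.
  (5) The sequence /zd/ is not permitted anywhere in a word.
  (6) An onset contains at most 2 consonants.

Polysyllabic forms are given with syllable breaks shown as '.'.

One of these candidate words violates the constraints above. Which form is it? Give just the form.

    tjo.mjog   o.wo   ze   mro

tjo.mjog

tjo.mjog — violates constraint 2: syllable 2 coda /g/ has 1 consonant (> 0) → illicit
o.wo — σ1 onset /∅/, coda /∅/ ok; σ2 onset /w/, coda /∅/ ok → licit
ze — σ1 onset /z/, coda /∅/ ok → licit
mro — σ1 onset /mr/ (3→4 rises), coda /∅/ ok → licit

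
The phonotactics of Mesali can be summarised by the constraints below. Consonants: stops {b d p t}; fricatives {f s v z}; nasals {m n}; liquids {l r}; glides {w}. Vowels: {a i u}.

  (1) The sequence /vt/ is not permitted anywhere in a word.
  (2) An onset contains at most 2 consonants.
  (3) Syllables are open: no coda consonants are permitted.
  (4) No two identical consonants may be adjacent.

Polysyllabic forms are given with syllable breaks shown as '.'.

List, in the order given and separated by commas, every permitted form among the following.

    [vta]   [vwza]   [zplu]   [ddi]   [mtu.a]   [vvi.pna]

[mtu.a]

[vta] — violates constraint 1: contains banned sequence /vt/ → not permitted
[vwza] — violates constraint 2: syllable 1 onset /vwz/ has 3 consonants (> 2) → not permitted
[zplu] — violates constraint 2: syllable 1 onset /zpl/ has 3 consonants (> 2) → not permitted
[ddi] — violates constraint 4: adjacent identical consonants /dd/ → not permitted
[mtu.a] — σ1 onset /mt/ (2C), coda /∅/ ok; σ2 onset /∅/, coda /∅/ ok → permitted
[vvi.pna] — violates constraint 4: adjacent identical consonants /vv/ → not permitted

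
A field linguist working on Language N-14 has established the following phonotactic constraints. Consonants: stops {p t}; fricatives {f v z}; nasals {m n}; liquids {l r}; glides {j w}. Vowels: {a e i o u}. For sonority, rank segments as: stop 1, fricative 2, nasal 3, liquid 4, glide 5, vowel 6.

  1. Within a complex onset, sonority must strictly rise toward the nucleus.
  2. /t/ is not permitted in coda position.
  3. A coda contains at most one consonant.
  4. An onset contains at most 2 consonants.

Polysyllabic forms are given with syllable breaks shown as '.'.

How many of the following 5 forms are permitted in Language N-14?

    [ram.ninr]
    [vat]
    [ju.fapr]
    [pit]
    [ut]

[ram.ninr] — violates constraint 3: syllable 2 coda /nr/ has 2 consonants (> 1) → not permitted
[vat] — violates constraint 2: syllable 1 coda contains /t/ → not permitted
[ju.fapr] — violates constraint 3: syllable 2 coda /pr/ has 2 consonants (> 1) → not permitted
[pit] — violates constraint 2: syllable 1 coda contains /t/ → not permitted
[ut] — violates constraint 2: syllable 1 coda contains /t/ → not permitted
No form is permitted → 0.

0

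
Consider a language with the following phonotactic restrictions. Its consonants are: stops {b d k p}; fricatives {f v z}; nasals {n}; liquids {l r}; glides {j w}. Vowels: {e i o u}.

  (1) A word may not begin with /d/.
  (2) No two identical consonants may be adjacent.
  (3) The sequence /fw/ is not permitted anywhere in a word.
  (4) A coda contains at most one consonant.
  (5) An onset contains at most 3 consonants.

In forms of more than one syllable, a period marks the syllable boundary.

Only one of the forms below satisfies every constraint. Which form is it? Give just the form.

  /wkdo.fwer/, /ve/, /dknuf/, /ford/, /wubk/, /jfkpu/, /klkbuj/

/wkdo.fwer/ — violates constraint 3: contains banned sequence /fw/ → not permitted
/ve/ — σ1 onset /v/, coda /∅/ ok → permitted
/dknuf/ — violates constraint 1: word begins with /d/ → not permitted
/ford/ — violates constraint 4: syllable 1 coda /rd/ has 2 consonants (> 1) → not permitted
/wubk/ — violates constraint 4: syllable 1 coda /bk/ has 2 consonants (> 1) → not permitted
/jfkpu/ — violates constraint 5: syllable 1 onset /jfkp/ has 4 consonants (> 3) → not permitted
/klkbuj/ — violates constraint 5: syllable 1 onset /klkb/ has 4 consonants (> 3) → not permitted

/ve/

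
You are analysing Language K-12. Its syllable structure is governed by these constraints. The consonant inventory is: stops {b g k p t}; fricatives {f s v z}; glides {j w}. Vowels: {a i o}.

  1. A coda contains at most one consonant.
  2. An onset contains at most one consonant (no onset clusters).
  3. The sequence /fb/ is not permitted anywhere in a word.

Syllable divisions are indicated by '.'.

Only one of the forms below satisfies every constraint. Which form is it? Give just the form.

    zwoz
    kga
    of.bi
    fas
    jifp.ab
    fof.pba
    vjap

fas

zwoz — violates constraint 2: syllable 1 onset /zw/ has 2 consonants (> 1) → phonotactically illegal
kga — violates constraint 2: syllable 1 onset /kg/ has 2 consonants (> 1) → phonotactically illegal
of.bi — violates constraint 3: contains banned sequence /fb/ → phonotactically illegal
fas — σ1 onset /f/, coda /s/ ok → phonotactically legal
jifp.ab — violates constraint 1: syllable 1 coda /fp/ has 2 consonants (> 1) → phonotactically illegal
fof.pba — violates constraint 2: syllable 2 onset /pb/ has 2 consonants (> 1) → phonotactically illegal
vjap — violates constraint 2: syllable 1 onset /vj/ has 2 consonants (> 1) → phonotactically illegal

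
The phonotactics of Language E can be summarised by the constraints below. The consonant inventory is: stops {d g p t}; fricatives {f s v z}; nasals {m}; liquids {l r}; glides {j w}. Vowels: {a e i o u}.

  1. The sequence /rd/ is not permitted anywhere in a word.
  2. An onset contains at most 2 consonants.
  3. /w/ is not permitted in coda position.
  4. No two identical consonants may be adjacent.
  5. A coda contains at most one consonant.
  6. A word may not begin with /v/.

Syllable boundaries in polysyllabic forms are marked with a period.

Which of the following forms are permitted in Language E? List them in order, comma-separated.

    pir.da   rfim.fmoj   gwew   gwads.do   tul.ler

rfim.fmoj

pir.da — violates constraint 1: contains banned sequence /rd/ → not permitted
rfim.fmoj — σ1 onset /rf/ (2C), coda /m/ ok; σ2 onset /fm/ (2C), coda /j/ ok → permitted
gwew — violates constraint 3: syllable 1 coda contains /w/ → not permitted
gwads.do — violates constraint 5: syllable 1 coda /ds/ has 2 consonants (> 1) → not permitted
tul.ler — violates constraint 4: adjacent identical consonants /ll/ → not permitted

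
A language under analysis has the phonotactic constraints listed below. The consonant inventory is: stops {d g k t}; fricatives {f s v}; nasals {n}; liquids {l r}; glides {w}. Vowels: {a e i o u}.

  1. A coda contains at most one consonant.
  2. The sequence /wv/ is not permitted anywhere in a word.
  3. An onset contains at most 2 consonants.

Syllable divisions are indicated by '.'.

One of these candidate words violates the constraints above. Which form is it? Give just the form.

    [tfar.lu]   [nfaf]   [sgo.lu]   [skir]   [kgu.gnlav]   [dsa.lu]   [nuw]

[kgu.gnlav]

[tfar.lu] — σ1 onset /tf/ (2C), coda /r/ ok; σ2 onset /l/, coda /∅/ ok → permitted
[nfaf] — σ1 onset /nf/ (2C), coda /f/ ok → permitted
[sgo.lu] — σ1 onset /sg/ (2C), coda /∅/ ok; σ2 onset /l/, coda /∅/ ok → permitted
[skir] — σ1 onset /sk/ (2C), coda /r/ ok → permitted
[kgu.gnlav] — violates constraint 3: syllable 2 onset /gnl/ has 3 consonants (> 2) → not permitted
[dsa.lu] — σ1 onset /ds/ (2C), coda /∅/ ok; σ2 onset /l/, coda /∅/ ok → permitted
[nuw] — σ1 onset /n/, coda /w/ ok → permitted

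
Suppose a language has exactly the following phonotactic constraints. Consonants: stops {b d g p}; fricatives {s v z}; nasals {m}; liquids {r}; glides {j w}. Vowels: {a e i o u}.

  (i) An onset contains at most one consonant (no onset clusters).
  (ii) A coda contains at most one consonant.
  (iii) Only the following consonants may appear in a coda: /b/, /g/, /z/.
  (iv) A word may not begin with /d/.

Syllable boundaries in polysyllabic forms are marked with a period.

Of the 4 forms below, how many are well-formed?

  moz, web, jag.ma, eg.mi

4

moz — σ1 onset /m/, coda /z/ ok → well-formed
web — σ1 onset /w/, coda /b/ ok → well-formed
jag.ma — σ1 onset /j/, coda /g/ ok; σ2 onset /m/, coda /∅/ ok → well-formed
eg.mi — σ1 onset /∅/, coda /g/ ok; σ2 onset /m/, coda /∅/ ok → well-formed
Well-formed: moz, web, jag.ma, eg.mi → 4.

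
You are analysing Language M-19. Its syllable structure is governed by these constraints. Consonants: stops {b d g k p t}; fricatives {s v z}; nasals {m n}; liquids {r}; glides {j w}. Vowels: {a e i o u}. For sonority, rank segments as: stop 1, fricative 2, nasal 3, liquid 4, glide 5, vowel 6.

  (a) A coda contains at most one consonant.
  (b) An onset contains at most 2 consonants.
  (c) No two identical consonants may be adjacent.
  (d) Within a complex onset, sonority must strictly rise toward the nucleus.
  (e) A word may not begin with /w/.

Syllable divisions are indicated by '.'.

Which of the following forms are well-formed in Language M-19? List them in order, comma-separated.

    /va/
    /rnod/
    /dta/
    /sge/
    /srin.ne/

/va/

/va/ — σ1 onset /v/, coda /∅/ ok → well-formed
/rnod/ — violates constraint (d): syllable 1 onset /rn/: /r/ (liquid, 4) → /n/ (nasal, 3) does not rise → ill-formed
/dta/ — violates constraint (d): syllable 1 onset /dt/: /d/ (stop, 1) → /t/ (stop, 1) does not rise → ill-formed
/sge/ — violates constraint (d): syllable 1 onset /sg/: /s/ (fricative, 2) → /g/ (stop, 1) does not rise → ill-formed
/srin.ne/ — violates constraint (c): adjacent identical consonants /nn/ → ill-formed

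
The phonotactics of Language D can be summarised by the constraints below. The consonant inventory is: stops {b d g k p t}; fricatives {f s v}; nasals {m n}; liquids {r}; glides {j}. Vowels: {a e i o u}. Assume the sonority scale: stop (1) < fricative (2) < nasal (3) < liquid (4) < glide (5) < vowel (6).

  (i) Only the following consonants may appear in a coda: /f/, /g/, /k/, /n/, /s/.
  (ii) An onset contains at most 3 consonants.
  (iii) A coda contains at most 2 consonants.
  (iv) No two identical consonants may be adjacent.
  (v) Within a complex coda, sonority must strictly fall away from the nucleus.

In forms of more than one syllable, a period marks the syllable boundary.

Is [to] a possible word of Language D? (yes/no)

yes

[to] — σ1 onset /t/, coda /∅/ ok → well-formed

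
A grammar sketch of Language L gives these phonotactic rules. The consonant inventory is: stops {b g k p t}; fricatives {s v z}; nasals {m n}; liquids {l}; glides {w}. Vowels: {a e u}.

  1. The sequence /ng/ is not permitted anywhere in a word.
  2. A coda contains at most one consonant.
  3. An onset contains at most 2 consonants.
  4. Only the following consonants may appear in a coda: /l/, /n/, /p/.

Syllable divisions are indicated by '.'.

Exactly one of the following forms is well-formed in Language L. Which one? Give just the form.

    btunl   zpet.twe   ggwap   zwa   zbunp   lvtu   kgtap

btunl — violates constraint 2: syllable 1 coda /nl/ has 2 consonants (> 1) → ill-formed
zpet.twe — violates constraint 4: syllable 1 coda contains /t/, which is not a licensed coda consonant → ill-formed
ggwap — violates constraint 3: syllable 1 onset /ggw/ has 3 consonants (> 2) → ill-formed
zwa — σ1 onset /zw/ (2C), coda /∅/ ok → well-formed
zbunp — violates constraint 2: syllable 1 coda /np/ has 2 consonants (> 1) → ill-formed
lvtu — violates constraint 3: syllable 1 onset /lvt/ has 3 consonants (> 2) → ill-formed
kgtap — violates constraint 3: syllable 1 onset /kgt/ has 3 consonants (> 2) → ill-formed

zwa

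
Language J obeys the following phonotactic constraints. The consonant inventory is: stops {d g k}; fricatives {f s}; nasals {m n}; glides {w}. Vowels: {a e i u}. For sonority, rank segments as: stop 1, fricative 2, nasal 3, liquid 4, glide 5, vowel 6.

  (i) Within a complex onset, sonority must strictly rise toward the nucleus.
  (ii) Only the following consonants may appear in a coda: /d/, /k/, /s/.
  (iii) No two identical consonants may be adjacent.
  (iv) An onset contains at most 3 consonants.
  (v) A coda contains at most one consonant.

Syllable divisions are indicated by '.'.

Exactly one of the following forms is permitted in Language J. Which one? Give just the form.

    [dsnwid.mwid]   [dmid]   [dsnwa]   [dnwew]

[dsnwid.mwid] — violates constraint (iv): syllable 1 onset /dsnw/ has 4 consonants (> 3) → not permitted
[dmid] — σ1 onset /dm/ (1→3 rises), coda /d/ ok → permitted
[dsnwa] — violates constraint (iv): syllable 1 onset /dsnw/ has 4 consonants (> 3) → not permitted
[dnwew] — violates constraint (ii): syllable 1 coda contains /w/, which is not a licensed coda consonant → not permitted

[dmid]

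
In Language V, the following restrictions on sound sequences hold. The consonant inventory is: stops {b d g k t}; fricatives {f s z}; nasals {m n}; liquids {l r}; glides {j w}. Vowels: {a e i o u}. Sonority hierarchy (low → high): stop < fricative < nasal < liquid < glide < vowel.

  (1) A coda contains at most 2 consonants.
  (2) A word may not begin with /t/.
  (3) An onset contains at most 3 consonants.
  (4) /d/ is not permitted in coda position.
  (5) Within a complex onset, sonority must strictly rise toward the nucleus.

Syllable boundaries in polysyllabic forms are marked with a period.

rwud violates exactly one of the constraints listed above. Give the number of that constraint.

4

rwud: syllable 1 coda contains /d/.
This is a violation of constraint 4: "/d/ is not permitted in coda position."
The remaining constraints (1, 2, 3, 5) are satisfied.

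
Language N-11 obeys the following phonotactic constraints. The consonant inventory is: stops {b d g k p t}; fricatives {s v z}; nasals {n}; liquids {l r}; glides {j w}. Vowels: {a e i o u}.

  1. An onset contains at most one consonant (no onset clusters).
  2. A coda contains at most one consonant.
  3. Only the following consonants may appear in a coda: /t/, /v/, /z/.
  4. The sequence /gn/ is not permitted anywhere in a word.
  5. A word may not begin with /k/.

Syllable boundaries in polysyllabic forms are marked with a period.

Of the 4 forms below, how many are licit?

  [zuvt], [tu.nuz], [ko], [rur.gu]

1

[zuvt] — violates constraint 2: syllable 1 coda /vt/ has 2 consonants (> 1) → illicit
[tu.nuz] — σ1 onset /t/, coda /∅/ ok; σ2 onset /n/, coda /z/ ok → licit
[ko] — violates constraint 5: word begins with /k/ → illicit
[rur.gu] — violates constraint 3: syllable 1 coda contains /r/, which is not a licensed coda consonant → illicit
Licit: [tu.nuz] → 1.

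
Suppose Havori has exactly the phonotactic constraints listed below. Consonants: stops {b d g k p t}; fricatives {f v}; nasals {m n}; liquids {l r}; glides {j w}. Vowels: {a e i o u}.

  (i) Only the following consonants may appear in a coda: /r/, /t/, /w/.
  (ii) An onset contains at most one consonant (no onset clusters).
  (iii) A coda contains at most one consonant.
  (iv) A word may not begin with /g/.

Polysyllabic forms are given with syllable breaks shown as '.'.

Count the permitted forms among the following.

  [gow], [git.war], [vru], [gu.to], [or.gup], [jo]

[gow] — violates constraint (iv): word begins with /g/ → not permitted
[git.war] — violates constraint (iv): word begins with /g/ → not permitted
[vru] — violates constraint (ii): syllable 1 onset /vr/ has 2 consonants (> 1) → not permitted
[gu.to] — violates constraint (iv): word begins with /g/ → not permitted
[or.gup] — violates constraint (i): syllable 2 coda contains /p/, which is not a licensed coda consonant → not permitted
[jo] — σ1 onset /j/, coda /∅/ ok → permitted
Permitted: [jo] → 1.

1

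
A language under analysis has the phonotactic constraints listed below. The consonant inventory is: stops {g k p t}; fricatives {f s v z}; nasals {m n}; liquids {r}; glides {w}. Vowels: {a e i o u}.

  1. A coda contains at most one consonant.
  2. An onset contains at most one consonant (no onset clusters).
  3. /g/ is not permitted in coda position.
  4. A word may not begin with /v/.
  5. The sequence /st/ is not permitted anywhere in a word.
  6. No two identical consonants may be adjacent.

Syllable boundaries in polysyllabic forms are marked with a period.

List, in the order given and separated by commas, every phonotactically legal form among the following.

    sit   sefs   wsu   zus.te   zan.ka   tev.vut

sit, zan.ka

sit — σ1 onset /s/, coda /t/ ok → phonotactically legal
sefs — violates constraint 1: syllable 1 coda /fs/ has 2 consonants (> 1) → phonotactically illegal
wsu — violates constraint 2: syllable 1 onset /ws/ has 2 consonants (> 1) → phonotactically illegal
zus.te — violates constraint 5: contains banned sequence /st/ → phonotactically illegal
zan.ka — σ1 onset /z/, coda /n/ ok; σ2 onset /k/, coda /∅/ ok → phonotactically legal
tev.vut — violates constraint 6: adjacent identical consonants /vv/ → phonotactically illegal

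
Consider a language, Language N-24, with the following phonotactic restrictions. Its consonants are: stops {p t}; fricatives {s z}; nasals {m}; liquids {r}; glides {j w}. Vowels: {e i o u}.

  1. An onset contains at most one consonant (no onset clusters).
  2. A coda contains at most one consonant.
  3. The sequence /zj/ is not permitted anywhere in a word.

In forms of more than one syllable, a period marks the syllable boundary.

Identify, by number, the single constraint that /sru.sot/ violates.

/sru.sot/: syllable 1 onset /sr/ has 2 consonants (> 1).
This is a violation of constraint 1: "An onset contains at most one consonant (no onset clusters)."
The remaining constraints (2, 3) are satisfied.

1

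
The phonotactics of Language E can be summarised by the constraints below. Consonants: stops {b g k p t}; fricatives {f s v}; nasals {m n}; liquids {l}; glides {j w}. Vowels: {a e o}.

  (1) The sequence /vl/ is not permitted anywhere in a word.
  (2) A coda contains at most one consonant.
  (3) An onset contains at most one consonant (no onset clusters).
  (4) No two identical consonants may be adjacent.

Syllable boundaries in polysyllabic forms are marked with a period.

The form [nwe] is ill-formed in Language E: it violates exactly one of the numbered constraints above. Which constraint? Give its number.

[nwe]: syllable 1 onset /nw/ has 2 consonants (> 1).
This is a violation of constraint 3: "An onset contains at most one consonant (no onset clusters)."
The remaining constraints (1, 2, 4) are satisfied.

3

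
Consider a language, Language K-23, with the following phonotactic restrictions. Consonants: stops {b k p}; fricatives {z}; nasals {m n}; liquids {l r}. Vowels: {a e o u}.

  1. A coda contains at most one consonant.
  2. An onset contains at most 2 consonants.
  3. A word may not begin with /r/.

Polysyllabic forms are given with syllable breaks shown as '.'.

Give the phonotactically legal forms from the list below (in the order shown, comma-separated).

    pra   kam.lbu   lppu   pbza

pra — σ1 onset /pr/ (2C), coda /∅/ ok → phonotactically legal
kam.lbu — σ1 onset /k/, coda /m/ ok; σ2 onset /lb/ (2C), coda /∅/ ok → phonotactically legal
lppu — violates constraint 2: syllable 1 onset /lpp/ has 3 consonants (> 2) → phonotactically illegal
pbza — violates constraint 2: syllable 1 onset /pbz/ has 3 consonants (> 2) → phonotactically illegal

pra, kam.lbu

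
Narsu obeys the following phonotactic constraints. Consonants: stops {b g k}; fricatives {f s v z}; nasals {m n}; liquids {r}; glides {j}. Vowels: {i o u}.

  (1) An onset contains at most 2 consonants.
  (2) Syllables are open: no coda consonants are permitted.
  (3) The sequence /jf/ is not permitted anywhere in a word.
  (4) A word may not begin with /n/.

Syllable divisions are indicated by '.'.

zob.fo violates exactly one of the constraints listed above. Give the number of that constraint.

zob.fo: syllable 1 coda /b/ has 1 consonant (> 0).
This is a violation of constraint 2: "Syllables are open: no coda consonants are permitted."
The remaining constraints (1, 3, 4) are satisfied.

2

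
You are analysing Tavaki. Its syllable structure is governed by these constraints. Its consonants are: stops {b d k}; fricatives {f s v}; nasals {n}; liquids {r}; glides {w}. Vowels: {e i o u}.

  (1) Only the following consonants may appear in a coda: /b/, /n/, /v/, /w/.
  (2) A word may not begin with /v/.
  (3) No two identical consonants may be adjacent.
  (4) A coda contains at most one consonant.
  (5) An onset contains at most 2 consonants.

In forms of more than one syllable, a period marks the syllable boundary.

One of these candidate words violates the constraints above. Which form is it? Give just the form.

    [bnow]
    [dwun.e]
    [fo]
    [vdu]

[vdu]

[bnow] — σ1 onset /bn/ (2C), coda /w/ ok → phonotactically legal
[dwun.e] — σ1 onset /dw/ (2C), coda /n/ ok; σ2 onset /∅/, coda /∅/ ok → phonotactically legal
[fo] — σ1 onset /f/, coda /∅/ ok → phonotactically legal
[vdu] — violates constraint 2: word begins with /v/ → phonotactically illegal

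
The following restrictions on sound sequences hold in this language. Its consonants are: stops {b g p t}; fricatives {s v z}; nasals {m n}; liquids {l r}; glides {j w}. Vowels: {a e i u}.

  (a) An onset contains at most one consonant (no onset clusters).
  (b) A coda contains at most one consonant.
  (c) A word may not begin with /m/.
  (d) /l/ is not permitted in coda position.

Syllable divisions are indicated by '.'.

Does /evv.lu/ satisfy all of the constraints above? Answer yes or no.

no

/evv.lu/ — violates constraint (b): syllable 1 coda /vv/ has 2 consonants (> 1) → not permitted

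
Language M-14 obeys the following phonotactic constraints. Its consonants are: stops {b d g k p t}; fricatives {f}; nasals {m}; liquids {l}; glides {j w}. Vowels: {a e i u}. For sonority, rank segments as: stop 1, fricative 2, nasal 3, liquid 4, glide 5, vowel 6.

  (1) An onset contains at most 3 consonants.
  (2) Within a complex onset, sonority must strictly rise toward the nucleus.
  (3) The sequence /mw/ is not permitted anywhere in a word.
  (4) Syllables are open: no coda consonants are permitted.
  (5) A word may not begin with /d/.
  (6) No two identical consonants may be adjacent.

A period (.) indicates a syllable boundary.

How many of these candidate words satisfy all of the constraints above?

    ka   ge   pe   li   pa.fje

ka — σ1 onset /k/, coda /∅/ ok → well-formed
ge — σ1 onset /g/, coda /∅/ ok → well-formed
pe — σ1 onset /p/, coda /∅/ ok → well-formed
li — σ1 onset /l/, coda /∅/ ok → well-formed
pa.fje — σ1 onset /p/, coda /∅/ ok; σ2 onset /fj/ (2→5 rises), coda /∅/ ok → well-formed
Well-formed: ka, ge, pe, li, pa.fje → 5.

5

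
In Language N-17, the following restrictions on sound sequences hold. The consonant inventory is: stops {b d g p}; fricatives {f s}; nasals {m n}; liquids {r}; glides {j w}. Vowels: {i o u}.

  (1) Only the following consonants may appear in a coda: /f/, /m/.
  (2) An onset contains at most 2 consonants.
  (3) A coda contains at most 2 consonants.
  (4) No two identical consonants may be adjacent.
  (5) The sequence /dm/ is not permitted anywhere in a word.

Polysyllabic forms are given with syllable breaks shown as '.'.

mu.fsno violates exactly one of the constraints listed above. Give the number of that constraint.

2

mu.fsno: syllable 2 onset /fsn/ has 3 consonants (> 2).
This is a violation of constraint 2: "An onset contains at most 2 consonants."
The remaining constraints (1, 3, 4, 5) are satisfied.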